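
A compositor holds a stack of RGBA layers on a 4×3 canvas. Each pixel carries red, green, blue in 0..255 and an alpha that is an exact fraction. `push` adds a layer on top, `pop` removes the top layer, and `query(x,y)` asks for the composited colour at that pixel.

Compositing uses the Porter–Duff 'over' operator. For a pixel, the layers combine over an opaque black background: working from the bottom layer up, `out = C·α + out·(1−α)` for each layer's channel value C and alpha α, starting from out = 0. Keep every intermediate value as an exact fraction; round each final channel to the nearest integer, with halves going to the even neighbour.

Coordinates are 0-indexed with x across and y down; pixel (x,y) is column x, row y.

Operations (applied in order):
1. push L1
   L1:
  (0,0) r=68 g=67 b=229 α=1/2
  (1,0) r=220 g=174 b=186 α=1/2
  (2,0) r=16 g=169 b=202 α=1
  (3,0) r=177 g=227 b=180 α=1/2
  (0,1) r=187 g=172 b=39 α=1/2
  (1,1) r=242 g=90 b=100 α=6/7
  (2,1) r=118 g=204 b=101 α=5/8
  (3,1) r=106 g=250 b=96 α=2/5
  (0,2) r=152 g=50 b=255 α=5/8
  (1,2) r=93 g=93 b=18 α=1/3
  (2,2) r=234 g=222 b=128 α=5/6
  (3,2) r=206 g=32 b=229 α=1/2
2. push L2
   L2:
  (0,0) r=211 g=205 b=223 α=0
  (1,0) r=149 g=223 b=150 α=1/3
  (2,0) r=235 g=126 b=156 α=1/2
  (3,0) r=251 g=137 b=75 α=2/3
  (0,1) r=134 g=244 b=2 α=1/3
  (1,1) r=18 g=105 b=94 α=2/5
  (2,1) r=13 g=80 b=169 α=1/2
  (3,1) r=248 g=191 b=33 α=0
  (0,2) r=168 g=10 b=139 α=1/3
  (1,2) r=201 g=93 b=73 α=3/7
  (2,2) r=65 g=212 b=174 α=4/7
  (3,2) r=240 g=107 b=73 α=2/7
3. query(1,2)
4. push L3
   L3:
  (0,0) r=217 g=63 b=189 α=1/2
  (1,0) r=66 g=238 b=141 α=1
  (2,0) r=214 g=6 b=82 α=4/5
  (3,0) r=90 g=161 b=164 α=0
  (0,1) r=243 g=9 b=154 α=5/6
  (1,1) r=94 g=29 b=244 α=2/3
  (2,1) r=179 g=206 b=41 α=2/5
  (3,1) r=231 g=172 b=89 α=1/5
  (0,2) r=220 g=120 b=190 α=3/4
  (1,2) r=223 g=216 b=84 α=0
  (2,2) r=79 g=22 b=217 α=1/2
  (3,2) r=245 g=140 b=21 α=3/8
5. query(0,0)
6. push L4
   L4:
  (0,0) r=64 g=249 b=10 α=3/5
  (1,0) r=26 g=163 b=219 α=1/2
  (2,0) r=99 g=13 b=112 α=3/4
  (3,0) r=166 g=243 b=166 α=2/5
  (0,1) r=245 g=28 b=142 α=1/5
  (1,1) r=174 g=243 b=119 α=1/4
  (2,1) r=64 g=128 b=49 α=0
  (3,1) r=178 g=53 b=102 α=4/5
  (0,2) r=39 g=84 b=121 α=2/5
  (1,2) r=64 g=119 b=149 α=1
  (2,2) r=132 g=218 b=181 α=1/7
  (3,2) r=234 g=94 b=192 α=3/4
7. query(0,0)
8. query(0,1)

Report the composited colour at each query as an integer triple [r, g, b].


at x=1,y=2 over L1,L2:
after L1 α=1/3: [31, 31, 6]
after L2 α=3/7: [727/7, 403/7, 243/7]
= [104, 58, 35]

(0,0) stack=L1,L2,L3; from [0,0,0]:
L1 α=1/2: [34, 67/2, 229/2]
L2 α=0: [34, 67/2, 229/2]
L3 α=1/2: [251/2, 193/4, 607/4]
rounded: [126, 48, 152]

(0,0) stack=L1,L2,L3,L4; from [0,0,0]:
L1 α=1/2: [34, 67/2, 229/2]
L2 α=0: [34, 67/2, 229/2]
L3 α=1/2: [251/2, 193/4, 607/4]
L4 α=3/5: [443/5, 1687/10, 667/10]
rounded: [89, 169, 67]

at x=0,y=1 over L1,L2,L3,L4:
after L1 α=1/2: [187/2, 86, 39/2]
after L2 α=1/3: [107, 416/3, 41/3]
after L3 α=5/6: [661/3, 551/18, 2351/18]
after L4 α=1/5: [3379/15, 1354/45, 1196/9]
rounded: [225, 30, 133]


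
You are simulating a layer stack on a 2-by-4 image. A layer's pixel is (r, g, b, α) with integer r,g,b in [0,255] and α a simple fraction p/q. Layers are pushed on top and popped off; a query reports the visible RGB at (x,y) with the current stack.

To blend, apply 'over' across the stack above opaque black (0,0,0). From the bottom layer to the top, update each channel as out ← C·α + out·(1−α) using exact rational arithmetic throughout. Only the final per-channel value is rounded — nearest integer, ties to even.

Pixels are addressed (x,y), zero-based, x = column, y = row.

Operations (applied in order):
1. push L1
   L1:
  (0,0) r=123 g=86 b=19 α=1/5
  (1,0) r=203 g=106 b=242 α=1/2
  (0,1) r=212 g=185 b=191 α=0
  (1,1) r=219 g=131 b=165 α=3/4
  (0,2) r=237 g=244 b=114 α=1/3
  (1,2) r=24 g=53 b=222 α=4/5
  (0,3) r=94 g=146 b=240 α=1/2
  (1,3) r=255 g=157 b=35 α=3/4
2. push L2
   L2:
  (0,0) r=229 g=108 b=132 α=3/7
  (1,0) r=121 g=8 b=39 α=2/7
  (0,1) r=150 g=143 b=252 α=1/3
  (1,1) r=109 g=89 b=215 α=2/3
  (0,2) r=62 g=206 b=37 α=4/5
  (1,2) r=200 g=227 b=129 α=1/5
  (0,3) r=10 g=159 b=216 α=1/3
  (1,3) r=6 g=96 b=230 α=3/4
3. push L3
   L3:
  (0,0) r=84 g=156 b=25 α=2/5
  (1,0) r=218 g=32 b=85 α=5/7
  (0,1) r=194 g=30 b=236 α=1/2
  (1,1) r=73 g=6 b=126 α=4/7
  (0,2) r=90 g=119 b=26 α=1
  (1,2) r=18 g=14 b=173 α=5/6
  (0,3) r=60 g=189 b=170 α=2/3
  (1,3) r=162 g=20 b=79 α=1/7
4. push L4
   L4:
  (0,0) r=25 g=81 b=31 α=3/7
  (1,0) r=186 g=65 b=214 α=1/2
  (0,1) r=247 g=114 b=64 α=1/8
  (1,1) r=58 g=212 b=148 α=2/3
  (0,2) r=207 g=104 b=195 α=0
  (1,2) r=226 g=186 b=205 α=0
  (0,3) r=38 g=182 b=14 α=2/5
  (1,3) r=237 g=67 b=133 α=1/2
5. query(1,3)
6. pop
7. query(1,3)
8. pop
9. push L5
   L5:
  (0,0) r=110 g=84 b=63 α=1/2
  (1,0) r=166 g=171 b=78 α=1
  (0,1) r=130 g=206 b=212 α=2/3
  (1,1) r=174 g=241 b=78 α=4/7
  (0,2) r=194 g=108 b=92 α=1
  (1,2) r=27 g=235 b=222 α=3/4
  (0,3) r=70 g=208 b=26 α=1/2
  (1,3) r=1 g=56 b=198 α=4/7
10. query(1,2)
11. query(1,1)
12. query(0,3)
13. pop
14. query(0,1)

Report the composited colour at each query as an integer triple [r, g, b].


query (1,3) [L1,L2,L3,L4] — begin 0,0,0
L1 α=3/4: [765/4, 471/4, 105/4]
L2 α=3/4: [837/16, 1623/16, 2865/16]
L3 α=1/7: [3807/56, 5029/56, 9227/56]
L4 α=1/2: [17079/112, 8781/112, 16675/112]
→ [152, 78, 149]

at x=1,y=3 over L1,L2,L3:
L1 α=3/4: [765/4, 471/4, 105/4]
L2 α=3/4: [837/16, 1623/16, 2865/16]
L3 α=1/7: [3807/56, 5029/56, 9227/56]
rounded: [68, 90, 165]

(1,2) stack=L1,L2,L5; from [0,0,0]:
after L1 α=4/5: [96/5, 212/5, 888/5]
after L2 α=1/5: [1384/25, 1983/25, 4197/25]
after L5 α=3/4: [3409/100, 4902/25, 20847/100]
→ [34, 196, 208]

(1,1) stack=L1,L2,L5; from [0,0,0]:
+L1 (α=3/4) → [657/4, 393/4, 495/4]
+L2 (α=2/3) → [1529/12, 1105/12, 2215/12]
+L5 (α=4/7) → [4313/28, 4961/28, 3463/28]
= [154, 177, 124]

query (0,3) [L1,L2,L5] — begin 0,0,0
+L1 (α=1/2) → [47, 73, 120]
+L2 (α=1/3) → [104/3, 305/3, 152]
+L5 (α=1/2) → [157/3, 929/6, 89]
= [52, 155, 89]

query (0,1) [L1,L2] — begin 0,0,0
+L1 (α=0) → [0, 0, 0]
+L2 (α=1/3) → [50, 143/3, 84]
→ [50, 48, 84]


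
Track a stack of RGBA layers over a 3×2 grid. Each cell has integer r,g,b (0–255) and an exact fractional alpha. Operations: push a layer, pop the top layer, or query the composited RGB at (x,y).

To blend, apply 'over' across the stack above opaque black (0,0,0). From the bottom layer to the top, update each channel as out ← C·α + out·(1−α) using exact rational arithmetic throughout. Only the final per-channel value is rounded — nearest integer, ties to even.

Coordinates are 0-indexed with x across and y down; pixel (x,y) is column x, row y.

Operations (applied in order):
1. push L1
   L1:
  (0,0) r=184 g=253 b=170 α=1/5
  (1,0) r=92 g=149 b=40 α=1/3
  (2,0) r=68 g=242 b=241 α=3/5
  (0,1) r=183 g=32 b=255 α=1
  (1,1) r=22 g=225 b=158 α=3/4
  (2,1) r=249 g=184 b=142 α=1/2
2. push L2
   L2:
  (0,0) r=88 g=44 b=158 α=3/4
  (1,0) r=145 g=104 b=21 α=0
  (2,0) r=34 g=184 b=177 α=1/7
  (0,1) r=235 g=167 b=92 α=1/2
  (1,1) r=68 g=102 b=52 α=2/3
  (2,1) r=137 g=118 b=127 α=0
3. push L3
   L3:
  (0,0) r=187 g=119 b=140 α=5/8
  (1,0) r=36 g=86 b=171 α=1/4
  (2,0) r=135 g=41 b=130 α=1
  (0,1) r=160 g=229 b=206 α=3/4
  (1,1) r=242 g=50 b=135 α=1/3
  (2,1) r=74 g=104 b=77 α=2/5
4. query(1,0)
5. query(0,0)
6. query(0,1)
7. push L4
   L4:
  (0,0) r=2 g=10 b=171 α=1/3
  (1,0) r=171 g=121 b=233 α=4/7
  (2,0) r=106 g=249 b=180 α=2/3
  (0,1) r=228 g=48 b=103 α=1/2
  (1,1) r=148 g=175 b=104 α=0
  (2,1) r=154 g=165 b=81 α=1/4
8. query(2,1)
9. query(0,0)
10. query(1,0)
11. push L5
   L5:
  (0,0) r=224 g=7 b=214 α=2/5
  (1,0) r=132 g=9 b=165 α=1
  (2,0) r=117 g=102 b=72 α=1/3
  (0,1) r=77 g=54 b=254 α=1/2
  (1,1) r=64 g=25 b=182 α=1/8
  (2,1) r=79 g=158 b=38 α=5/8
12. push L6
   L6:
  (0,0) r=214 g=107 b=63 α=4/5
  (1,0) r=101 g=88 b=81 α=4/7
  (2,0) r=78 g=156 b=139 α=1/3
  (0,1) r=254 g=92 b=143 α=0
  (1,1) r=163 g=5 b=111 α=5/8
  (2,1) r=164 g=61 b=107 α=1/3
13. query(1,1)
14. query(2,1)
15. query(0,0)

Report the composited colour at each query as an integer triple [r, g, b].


(1,0) stack=L1,L2,L3; from [0,0,0]:
after L1 α=1/3: [92/3, 149/3, 40/3]
after L2 α=0: [92/3, 149/3, 40/3]
after L3 α=1/4: [32, 235/4, 211/4]
→ [32, 59, 53]

(0,0) stack=L1,L2,L3; from [0,0,0]:
L1 α=1/5: [184/5, 253/5, 34]
L2 α=3/4: [376/5, 913/20, 127]
L3 α=5/8: [5803/40, 14639/160, 1081/8]
rounded: [145, 91, 135]

query (0,1) [L1,L2,L3] — begin 0,0,0
L1 α=1: [183, 32, 255]
L2 α=1/2: [209, 199/2, 347/2]
L3 α=3/4: [689/4, 1573/8, 1583/8]
rounded: [172, 197, 198]

query (2,1) [L1,L2,L3,L4] — begin 0,0,0
+L1 (α=1/2) → [249/2, 92, 71]
+L2 (α=0) → [249/2, 92, 71]
+L3 (α=2/5) → [1043/10, 484/5, 367/5]
+L4 (α=1/4) → [4669/40, 2277/20, 753/10]
→ [117, 114, 75]

(0,0) stack=L1,L2,L3,L4; from [0,0,0]:
L1 α=1/5: [184/5, 253/5, 34]
L2 α=3/4: [376/5, 913/20, 127]
L3 α=5/8: [5803/40, 14639/160, 1081/8]
L4 α=1/3: [5843/60, 15439/240, 1765/12]
= [97, 64, 147]

query (1,0) [L1,L2,L3,L4] — begin 0,0,0
after L1 α=1/3: [92/3, 149/3, 40/3]
after L2 α=0: [92/3, 149/3, 40/3]
after L3 α=1/4: [32, 235/4, 211/4]
after L4 α=4/7: [780/7, 2641/28, 623/4]
→ [111, 94, 156]

(1,1) stack=L1,L2,L3,L4,L5,L6; from [0,0,0]:
after L1 α=3/4: [33/2, 675/4, 237/2]
after L2 α=2/3: [305/6, 497/4, 445/6]
after L3 α=1/3: [1031/9, 199/2, 850/9]
after L4 α=0: [1031/9, 199/2, 850/9]
after L5 α=1/8: [7793/72, 1443/16, 1897/18]
after L6 α=5/8: [27353/192, 4729/128, 5227/48]
rounded: [142, 37, 109]

query (2,1) [L1,L2,L3,L4,L5,L6] — begin 0,0,0
L1 α=1/2: [249/2, 92, 71]
L2 α=0: [249/2, 92, 71]
L3 α=2/5: [1043/10, 484/5, 367/5]
L4 α=1/4: [4669/40, 2277/20, 753/10]
L5 α=5/8: [29807/320, 22631/160, 4159/80]
L6 α=1/3: [56047/480, 27511/240, 2813/40]
= [117, 115, 70]

(0,0) stack=L1,L2,L3,L4,L5,L6; from [0,0,0]:
+L1 (α=1/5) → [184/5, 253/5, 34]
+L2 (α=3/4) → [376/5, 913/20, 127]
+L3 (α=5/8) → [5803/40, 14639/160, 1081/8]
+L4 (α=1/3) → [5843/60, 15439/240, 1765/12]
+L5 (α=2/5) → [14803/100, 16559/400, 3477/20]
+L6 (α=4/5) → [100403/500, 187759/2000, 8517/100]
= [201, 94, 85]


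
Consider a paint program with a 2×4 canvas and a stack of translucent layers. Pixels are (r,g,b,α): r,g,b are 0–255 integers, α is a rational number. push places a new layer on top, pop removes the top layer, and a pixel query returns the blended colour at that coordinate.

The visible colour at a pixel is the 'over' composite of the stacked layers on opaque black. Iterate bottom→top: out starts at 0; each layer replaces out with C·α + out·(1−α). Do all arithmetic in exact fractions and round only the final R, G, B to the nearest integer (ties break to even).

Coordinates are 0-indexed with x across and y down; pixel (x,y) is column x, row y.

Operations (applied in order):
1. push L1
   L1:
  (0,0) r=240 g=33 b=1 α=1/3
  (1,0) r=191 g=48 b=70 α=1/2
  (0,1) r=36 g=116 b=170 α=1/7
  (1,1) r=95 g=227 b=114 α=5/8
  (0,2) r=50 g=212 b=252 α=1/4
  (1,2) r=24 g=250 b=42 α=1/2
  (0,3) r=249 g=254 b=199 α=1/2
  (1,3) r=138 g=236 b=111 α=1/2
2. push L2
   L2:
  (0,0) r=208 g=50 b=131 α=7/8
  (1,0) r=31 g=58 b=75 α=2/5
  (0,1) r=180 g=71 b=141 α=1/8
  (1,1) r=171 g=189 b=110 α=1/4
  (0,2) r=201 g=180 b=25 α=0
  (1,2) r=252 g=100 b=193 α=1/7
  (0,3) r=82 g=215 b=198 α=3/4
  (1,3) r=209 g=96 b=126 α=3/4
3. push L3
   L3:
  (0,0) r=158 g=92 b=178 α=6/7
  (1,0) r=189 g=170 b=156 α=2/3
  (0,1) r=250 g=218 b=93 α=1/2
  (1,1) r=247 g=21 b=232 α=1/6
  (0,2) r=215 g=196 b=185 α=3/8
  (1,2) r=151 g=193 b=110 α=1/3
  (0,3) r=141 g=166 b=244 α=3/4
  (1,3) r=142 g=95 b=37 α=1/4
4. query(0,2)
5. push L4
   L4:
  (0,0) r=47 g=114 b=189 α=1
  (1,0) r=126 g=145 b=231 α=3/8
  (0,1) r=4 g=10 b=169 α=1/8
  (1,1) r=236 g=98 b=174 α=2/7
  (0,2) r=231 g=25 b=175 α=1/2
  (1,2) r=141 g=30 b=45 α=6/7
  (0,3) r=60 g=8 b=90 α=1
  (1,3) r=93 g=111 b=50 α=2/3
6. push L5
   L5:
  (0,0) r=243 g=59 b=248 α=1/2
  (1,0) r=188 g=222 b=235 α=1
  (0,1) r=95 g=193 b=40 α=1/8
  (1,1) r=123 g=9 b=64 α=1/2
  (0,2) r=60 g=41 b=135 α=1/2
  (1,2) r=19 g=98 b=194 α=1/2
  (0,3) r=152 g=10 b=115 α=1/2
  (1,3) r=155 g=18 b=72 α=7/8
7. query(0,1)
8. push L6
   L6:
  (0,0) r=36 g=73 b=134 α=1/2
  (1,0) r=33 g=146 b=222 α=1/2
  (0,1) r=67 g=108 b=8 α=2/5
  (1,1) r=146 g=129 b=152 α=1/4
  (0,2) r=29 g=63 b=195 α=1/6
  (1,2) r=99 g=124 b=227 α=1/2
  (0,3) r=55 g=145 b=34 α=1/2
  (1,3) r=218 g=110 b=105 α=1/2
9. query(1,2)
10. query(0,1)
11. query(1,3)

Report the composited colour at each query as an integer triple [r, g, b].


(0,2) stack=L1,L2,L3; from [0,0,0]:
+L1 (α=1/4) → [25/2, 53, 63]
+L2 (α=0) → [25/2, 53, 63]
+L3 (α=3/8) → [1415/16, 853/8, 435/4]
rounded: [88, 107, 109]

query (0,1) [L1,L2,L3,L4,L5] — begin 0,0,0
after L1 α=1/7: [36/7, 116/7, 170/7]
after L2 α=1/8: [27, 187/8, 311/8]
after L3 α=1/2: [277/2, 1931/16, 1055/16]
after L4 α=1/8: [1947/16, 13677/128, 10089/128]
after L5 α=1/8: [15149/128, 120443/1024, 75743/1024]
→ [118, 118, 74]

(1,2) stack=L1,L2,L3,L4,L5,L6; from [0,0,0]:
+L1 (α=1/2) → [12, 125, 21]
+L2 (α=1/7) → [324/7, 850/7, 319/7]
+L3 (α=1/3) → [1705/21, 1017/7, 1408/21]
+L4 (α=6/7) → [19471/147, 2277/49, 7078/147]
+L5 (α=1/2) → [11132/147, 7079/98, 17798/147]
+L6 (α=1/2) → [25685/294, 19231/196, 51167/294]
→ [87, 98, 174]

(0,1) stack=L1,L2,L3,L4,L5,L6; from [0,0,0]:
+L1 (α=1/7) → [36/7, 116/7, 170/7]
+L2 (α=1/8) → [27, 187/8, 311/8]
+L3 (α=1/2) → [277/2, 1931/16, 1055/16]
+L4 (α=1/8) → [1947/16, 13677/128, 10089/128]
+L5 (α=1/8) → [15149/128, 120443/1024, 75743/1024]
+L6 (α=2/5) → [62599/640, 582513/5120, 243613/5120]
→ [98, 114, 48]

query (1,3) [L1,L2,L3,L4,L5,L6] — begin 0,0,0
L1 α=1/2: [69, 118, 111/2]
L2 α=3/4: [174, 203/2, 867/8]
L3 α=1/4: [166, 799/8, 2897/32]
L4 α=2/3: [352/3, 2575/24, 6097/96]
L5 α=7/8: [3607/24, 5599/192, 54481/768]
L6 α=1/2: [8839/48, 26719/384, 135121/1536]
→ [184, 70, 88]


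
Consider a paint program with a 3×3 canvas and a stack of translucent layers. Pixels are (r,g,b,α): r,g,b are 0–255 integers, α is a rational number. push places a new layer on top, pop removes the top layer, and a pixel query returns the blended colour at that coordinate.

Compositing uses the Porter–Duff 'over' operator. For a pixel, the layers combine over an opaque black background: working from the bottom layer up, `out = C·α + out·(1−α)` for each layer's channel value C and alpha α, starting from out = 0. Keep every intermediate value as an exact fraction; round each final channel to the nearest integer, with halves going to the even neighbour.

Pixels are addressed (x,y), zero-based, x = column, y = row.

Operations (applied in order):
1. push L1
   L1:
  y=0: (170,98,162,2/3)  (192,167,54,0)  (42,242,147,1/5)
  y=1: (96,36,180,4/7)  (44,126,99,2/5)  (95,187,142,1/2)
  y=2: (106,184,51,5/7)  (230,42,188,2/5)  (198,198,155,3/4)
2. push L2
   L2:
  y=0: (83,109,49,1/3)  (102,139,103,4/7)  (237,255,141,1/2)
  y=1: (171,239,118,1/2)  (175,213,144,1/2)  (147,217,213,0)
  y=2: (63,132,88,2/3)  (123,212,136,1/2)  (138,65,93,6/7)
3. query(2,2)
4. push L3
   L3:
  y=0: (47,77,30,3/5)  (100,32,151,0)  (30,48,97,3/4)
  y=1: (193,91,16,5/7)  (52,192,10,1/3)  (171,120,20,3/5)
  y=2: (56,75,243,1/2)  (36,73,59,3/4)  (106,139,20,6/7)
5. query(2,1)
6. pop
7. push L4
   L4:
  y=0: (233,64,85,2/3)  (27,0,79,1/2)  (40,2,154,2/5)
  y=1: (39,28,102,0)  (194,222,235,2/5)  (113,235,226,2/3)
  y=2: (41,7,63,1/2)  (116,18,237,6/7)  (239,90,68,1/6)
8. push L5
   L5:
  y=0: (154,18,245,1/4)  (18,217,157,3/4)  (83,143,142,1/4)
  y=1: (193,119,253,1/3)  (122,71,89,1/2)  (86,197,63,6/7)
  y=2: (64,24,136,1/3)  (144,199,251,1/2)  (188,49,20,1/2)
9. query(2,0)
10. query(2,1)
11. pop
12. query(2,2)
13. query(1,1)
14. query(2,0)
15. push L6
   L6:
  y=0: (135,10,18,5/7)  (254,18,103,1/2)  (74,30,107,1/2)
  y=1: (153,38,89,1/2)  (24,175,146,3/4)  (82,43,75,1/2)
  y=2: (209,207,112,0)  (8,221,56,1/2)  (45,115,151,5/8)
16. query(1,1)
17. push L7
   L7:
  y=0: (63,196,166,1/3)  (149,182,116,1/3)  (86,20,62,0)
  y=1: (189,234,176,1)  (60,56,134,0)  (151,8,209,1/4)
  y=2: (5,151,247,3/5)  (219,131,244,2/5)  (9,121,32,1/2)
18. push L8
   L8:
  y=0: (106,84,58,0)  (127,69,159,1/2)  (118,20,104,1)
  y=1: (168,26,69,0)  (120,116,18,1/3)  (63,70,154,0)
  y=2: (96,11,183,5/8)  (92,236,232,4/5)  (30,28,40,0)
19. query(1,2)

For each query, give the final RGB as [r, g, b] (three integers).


query (2,2) [L1,L2] — begin 0,0,0
+L1 (α=3/4) → [297/2, 297/2, 465/4]
+L2 (α=6/7) → [279/2, 1077/14, 2697/28]
= [140, 77, 96]

query (2,1) [L1,L2,L3] — begin 0,0,0
after L1 α=1/2: [95/2, 187/2, 71]
after L2 α=0: [95/2, 187/2, 71]
after L3 α=3/5: [608/5, 547/5, 202/5]
rounded: [122, 109, 40]

(2,0) stack=L1,L2,L4,L5; from [0,0,0]:
+L1 (α=1/5) → [42/5, 242/5, 147/5]
+L2 (α=1/2) → [1227/10, 1517/10, 426/5]
+L4 (α=2/5) → [4481/50, 4591/50, 2818/25]
+L5 (α=1/4) → [17593/200, 20923/200, 3001/25]
rounded: [88, 105, 120]

query (2,1) [L1,L2,L4,L5] — begin 0,0,0
after L1 α=1/2: [95/2, 187/2, 71]
after L2 α=0: [95/2, 187/2, 71]
after L4 α=2/3: [547/6, 1127/6, 523/3]
after L5 α=6/7: [3643/42, 8219/42, 1657/21]
= [87, 196, 79]

query (2,2) [L1,L2,L4] — begin 0,0,0
L1 α=3/4: [297/2, 297/2, 465/4]
L2 α=6/7: [279/2, 1077/14, 2697/28]
L4 α=1/6: [1873/12, 2215/28, 15389/168]
= [156, 79, 92]

at x=1,y=1 over L1,L2,L4:
+L1 (α=2/5) → [88/5, 252/5, 198/5]
+L2 (α=1/2) → [963/10, 1317/10, 459/5]
+L4 (α=2/5) → [6769/50, 8391/50, 3727/25]
→ [135, 168, 149]

at x=2,y=0 over L1,L2,L4:
L1 α=1/5: [42/5, 242/5, 147/5]
L2 α=1/2: [1227/10, 1517/10, 426/5]
L4 α=2/5: [4481/50, 4591/50, 2818/25]
= [90, 92, 113]

query (1,1) [L1,L2,L4,L6] — begin 0,0,0
after L1 α=2/5: [88/5, 252/5, 198/5]
after L2 α=1/2: [963/10, 1317/10, 459/5]
after L4 α=2/5: [6769/50, 8391/50, 3727/25]
after L6 α=3/4: [10369/200, 34641/200, 14677/100]
→ [52, 173, 147]

at x=1,y=2 over L1,L2,L4,L6,L7,L8:
after L1 α=2/5: [92, 84/5, 376/5]
after L2 α=1/2: [215/2, 572/5, 528/5]
after L4 α=6/7: [1607/14, 1112/35, 7638/35]
after L6 α=1/2: [1719/28, 8847/70, 4799/35]
after L7 α=2/5: [17421/140, 44881/350, 31477/175]
after L8 α=4/5: [68941/700, 375281/1750, 193877/875]
rounded: [98, 214, 222]


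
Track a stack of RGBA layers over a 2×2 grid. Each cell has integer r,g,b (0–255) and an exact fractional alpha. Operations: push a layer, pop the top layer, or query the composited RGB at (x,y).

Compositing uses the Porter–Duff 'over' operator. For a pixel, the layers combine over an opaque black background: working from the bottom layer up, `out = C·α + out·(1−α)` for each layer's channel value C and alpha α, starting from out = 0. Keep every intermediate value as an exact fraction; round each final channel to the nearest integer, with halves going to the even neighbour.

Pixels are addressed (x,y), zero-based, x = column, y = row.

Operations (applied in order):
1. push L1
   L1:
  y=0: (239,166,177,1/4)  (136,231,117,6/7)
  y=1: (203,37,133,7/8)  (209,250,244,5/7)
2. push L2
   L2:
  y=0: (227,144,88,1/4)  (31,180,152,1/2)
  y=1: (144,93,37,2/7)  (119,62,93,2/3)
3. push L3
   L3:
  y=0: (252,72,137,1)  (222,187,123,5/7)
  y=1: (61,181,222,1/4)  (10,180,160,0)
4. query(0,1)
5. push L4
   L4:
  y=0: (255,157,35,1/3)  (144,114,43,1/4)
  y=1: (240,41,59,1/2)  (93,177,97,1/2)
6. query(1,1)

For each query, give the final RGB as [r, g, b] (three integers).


at x=0,y=1 over L1,L2,L3:
+L1 (α=7/8) → [1421/8, 259/8, 931/8]
+L2 (α=2/7) → [9409/56, 2783/56, 5247/56]
+L3 (α=1/4) → [31643/224, 18485/224, 28173/224]
rounded: [141, 83, 126]

(1,1) stack=L1,L2,L3,L4; from [0,0,0]:
after L1 α=5/7: [1045/7, 1250/7, 1220/7]
after L2 α=2/3: [2711/21, 706/7, 2522/21]
after L3 α=0: [2711/21, 706/7, 2522/21]
after L4 α=1/2: [2332/21, 1945/14, 4559/42]
= [111, 139, 109]


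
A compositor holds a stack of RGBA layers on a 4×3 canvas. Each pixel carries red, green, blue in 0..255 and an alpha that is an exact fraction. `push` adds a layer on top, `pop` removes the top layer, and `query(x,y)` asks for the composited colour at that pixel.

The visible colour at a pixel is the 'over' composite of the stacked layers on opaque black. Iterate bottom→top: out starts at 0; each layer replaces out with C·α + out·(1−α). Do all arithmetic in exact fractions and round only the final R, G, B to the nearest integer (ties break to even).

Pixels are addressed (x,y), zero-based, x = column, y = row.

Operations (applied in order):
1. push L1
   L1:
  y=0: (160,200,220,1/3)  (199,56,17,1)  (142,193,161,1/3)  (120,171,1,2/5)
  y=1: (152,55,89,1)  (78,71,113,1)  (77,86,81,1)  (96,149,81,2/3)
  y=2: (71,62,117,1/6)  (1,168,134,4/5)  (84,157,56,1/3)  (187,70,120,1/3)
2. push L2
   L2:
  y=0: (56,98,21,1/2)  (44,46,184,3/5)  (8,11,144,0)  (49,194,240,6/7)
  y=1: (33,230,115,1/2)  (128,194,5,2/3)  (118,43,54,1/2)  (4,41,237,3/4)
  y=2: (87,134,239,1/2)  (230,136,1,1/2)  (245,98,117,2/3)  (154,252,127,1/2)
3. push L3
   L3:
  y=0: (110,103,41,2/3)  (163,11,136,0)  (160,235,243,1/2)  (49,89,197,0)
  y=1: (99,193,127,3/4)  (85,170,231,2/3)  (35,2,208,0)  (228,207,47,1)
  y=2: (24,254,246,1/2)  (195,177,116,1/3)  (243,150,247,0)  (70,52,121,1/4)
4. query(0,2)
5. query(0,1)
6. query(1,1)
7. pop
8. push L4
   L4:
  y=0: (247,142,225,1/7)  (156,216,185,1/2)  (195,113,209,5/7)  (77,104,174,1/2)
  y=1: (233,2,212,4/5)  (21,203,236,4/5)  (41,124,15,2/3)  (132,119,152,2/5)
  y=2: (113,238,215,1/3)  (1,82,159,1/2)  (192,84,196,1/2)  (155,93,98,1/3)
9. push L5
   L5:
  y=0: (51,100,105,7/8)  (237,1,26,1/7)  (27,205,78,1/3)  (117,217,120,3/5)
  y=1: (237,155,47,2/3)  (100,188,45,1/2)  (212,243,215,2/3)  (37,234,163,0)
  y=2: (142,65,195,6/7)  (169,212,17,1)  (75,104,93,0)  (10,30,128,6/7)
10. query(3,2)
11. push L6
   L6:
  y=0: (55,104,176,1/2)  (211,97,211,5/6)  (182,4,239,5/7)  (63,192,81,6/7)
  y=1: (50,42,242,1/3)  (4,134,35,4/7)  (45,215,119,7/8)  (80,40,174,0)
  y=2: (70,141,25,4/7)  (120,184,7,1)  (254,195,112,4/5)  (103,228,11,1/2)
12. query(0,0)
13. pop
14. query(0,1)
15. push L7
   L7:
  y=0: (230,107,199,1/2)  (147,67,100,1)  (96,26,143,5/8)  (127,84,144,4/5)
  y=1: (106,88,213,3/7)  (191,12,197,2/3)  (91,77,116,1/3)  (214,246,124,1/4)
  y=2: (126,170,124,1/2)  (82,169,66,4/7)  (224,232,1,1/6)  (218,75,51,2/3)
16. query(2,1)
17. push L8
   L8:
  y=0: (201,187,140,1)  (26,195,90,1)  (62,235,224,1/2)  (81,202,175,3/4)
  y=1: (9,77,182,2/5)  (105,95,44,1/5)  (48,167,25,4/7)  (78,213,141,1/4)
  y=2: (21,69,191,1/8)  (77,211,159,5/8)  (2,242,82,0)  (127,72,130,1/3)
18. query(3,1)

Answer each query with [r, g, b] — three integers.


at x=0,y=2 over L1,L2,L3:
after L1 α=1/6: [71/6, 31/3, 39/2]
after L2 α=1/2: [593/12, 433/6, 517/4]
after L3 α=1/2: [881/24, 1957/12, 1501/8]
= [37, 163, 188]

query (0,1) [L1,L2,L3] — begin 0,0,0
L1 α=1: [152, 55, 89]
L2 α=1/2: [185/2, 285/2, 102]
L3 α=3/4: [779/8, 1443/8, 483/4]
= [97, 180, 121]

(1,1) stack=L1,L2,L3; from [0,0,0]:
L1 α=1: [78, 71, 113]
L2 α=2/3: [334/3, 153, 41]
L3 α=2/3: [844/9, 493/3, 503/3]
rounded: [94, 164, 168]

(3,2) stack=L1,L2,L4,L5; from [0,0,0]:
+L1 (α=1/3) → [187/3, 70/3, 40]
+L2 (α=1/2) → [649/6, 413/3, 167/2]
+L4 (α=1/3) → [1114/9, 1105/9, 265/3]
+L5 (α=6/7) → [1654/63, 2725/63, 367/3]
→ [26, 43, 122]

at x=0,y=0 over L1,L2,L4,L5,L6:
+L1 (α=1/3) → [160/3, 200/3, 220/3]
+L2 (α=1/2) → [164/3, 247/3, 283/6]
+L4 (α=1/7) → [575/7, 636/7, 508/7]
+L5 (α=7/8) → [1537/28, 692/7, 5653/56]
+L6 (α=1/2) → [3077/56, 710/7, 15509/112]
= [55, 101, 138]

(0,1) stack=L1,L2,L4,L5; from [0,0,0]:
L1 α=1: [152, 55, 89]
L2 α=1/2: [185/2, 285/2, 102]
L4 α=4/5: [2049/10, 301/10, 190]
L5 α=2/3: [2263/10, 3401/30, 284/3]
= [226, 113, 95]

at x=2,y=1 over L1,L2,L4,L5,L7:
L1 α=1: [77, 86, 81]
L2 α=1/2: [195/2, 129/2, 135/2]
L4 α=2/3: [359/6, 625/6, 65/2]
L5 α=2/3: [2903/18, 3541/18, 925/6]
L7 α=1/3: [3722/27, 4234/27, 1273/9]
= [138, 157, 141]

at x=3,y=1 over L1,L2,L4,L5,L7,L8:
L1 α=2/3: [64, 298/3, 54]
L2 α=3/4: [19, 667/12, 765/4]
L4 α=2/5: [321/5, 1619/20, 3511/20]
L5 α=0: [321/5, 1619/20, 3511/20]
L7 α=1/4: [2033/20, 9777/80, 13013/80]
L8 α=1/4: [7659/80, 46371/320, 50319/320]
→ [96, 145, 157]


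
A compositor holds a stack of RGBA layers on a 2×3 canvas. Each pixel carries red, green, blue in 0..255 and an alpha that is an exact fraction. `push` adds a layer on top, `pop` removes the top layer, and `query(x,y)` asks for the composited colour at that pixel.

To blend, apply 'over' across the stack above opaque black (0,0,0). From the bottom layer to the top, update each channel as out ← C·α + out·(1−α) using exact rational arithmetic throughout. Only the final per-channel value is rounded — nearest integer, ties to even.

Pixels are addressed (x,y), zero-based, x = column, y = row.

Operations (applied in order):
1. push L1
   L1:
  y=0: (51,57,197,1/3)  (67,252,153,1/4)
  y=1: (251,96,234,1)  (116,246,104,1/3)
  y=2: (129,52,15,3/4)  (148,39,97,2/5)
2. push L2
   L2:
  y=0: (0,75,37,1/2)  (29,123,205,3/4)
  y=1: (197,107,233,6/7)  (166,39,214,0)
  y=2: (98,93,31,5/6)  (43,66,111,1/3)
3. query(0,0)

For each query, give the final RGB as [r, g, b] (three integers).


at x=0,y=0 over L1,L2:
L1 α=1/3: [17, 19, 197/3]
L2 α=1/2: [17/2, 47, 154/3]
rounded: [8, 47, 51]


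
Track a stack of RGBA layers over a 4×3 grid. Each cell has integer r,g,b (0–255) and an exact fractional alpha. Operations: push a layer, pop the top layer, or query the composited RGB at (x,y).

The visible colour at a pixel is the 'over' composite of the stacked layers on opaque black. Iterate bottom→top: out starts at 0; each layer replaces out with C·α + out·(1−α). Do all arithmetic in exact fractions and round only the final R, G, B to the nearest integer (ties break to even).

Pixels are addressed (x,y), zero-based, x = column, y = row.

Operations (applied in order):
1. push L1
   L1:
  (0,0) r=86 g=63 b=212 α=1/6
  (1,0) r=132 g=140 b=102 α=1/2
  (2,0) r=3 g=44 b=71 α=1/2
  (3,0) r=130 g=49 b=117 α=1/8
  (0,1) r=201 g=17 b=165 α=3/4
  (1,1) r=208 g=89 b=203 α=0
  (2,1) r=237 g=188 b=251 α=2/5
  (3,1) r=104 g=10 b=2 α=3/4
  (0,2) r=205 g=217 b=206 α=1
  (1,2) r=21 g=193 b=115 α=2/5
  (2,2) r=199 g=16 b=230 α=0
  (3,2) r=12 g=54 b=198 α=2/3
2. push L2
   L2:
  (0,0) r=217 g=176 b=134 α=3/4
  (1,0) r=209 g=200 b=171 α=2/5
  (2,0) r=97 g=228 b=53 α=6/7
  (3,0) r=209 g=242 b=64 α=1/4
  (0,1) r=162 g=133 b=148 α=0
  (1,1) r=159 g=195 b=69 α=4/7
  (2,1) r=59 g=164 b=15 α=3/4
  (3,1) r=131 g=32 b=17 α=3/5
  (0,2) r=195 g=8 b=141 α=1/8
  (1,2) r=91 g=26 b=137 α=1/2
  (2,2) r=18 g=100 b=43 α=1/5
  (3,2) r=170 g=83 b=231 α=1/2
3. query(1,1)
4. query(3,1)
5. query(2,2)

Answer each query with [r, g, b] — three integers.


query (1,1) [L1,L2] — begin 0,0,0
L1 α=0: [0, 0, 0]
L2 α=4/7: [636/7, 780/7, 276/7]
= [91, 111, 39]

(3,1) stack=L1,L2; from [0,0,0]:
L1 α=3/4: [78, 15/2, 3/2]
L2 α=3/5: [549/5, 111/5, 54/5]
= [110, 22, 11]

(2,2) stack=L1,L2; from [0,0,0]:
after L1 α=0: [0, 0, 0]
after L2 α=1/5: [18/5, 20, 43/5]
= [4, 20, 9]


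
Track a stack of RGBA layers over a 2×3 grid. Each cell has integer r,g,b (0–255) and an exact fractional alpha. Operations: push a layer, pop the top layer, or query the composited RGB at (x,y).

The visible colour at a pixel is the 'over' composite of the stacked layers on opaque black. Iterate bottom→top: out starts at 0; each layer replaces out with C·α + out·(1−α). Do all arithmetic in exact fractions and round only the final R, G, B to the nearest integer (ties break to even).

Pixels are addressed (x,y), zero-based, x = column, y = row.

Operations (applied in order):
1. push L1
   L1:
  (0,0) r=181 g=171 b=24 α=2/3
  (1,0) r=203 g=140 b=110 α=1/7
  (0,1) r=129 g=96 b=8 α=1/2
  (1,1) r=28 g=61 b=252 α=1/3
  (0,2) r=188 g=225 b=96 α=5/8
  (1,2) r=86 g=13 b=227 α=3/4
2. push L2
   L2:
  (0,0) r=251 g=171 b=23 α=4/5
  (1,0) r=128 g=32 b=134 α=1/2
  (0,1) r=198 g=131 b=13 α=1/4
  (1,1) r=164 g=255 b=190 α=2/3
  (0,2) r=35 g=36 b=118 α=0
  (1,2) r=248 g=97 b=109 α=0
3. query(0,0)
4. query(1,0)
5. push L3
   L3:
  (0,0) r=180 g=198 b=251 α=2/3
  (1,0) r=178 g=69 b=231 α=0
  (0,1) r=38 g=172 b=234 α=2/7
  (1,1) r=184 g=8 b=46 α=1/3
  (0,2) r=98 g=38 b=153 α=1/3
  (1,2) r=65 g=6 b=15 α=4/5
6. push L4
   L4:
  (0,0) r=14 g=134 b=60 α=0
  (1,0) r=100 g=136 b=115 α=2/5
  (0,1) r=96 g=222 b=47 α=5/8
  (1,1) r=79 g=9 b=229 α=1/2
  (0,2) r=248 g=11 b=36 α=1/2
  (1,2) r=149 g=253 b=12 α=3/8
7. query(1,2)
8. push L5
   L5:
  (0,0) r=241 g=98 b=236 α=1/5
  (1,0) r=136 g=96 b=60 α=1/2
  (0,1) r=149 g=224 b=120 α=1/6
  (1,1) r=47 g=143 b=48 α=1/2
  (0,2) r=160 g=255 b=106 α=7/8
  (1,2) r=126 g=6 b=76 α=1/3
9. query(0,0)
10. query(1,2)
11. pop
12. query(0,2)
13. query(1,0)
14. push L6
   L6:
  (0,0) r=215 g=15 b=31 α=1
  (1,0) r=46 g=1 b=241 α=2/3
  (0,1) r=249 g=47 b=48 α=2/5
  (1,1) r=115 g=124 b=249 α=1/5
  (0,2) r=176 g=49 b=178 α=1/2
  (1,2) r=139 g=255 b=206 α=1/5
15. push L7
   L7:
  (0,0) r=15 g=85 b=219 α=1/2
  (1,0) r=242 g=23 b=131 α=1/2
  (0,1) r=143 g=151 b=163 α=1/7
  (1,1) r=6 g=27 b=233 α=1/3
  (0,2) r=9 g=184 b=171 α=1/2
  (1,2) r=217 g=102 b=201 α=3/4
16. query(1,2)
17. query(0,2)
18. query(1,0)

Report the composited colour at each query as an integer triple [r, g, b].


(0,0) stack=L1,L2; from [0,0,0]:
+L1 (α=2/3) → [362/3, 114, 16]
+L2 (α=4/5) → [3374/15, 798/5, 108/5]
→ [225, 160, 22]

(1,0) stack=L1,L2; from [0,0,0]:
after L1 α=1/7: [29, 20, 110/7]
after L2 α=1/2: [157/2, 26, 524/7]
→ [78, 26, 75]

at x=1,y=2 over L1,L2,L3,L4:
L1 α=3/4: [129/2, 39/4, 681/4]
L2 α=0: [129/2, 39/4, 681/4]
L3 α=4/5: [649/10, 27/4, 921/20]
L4 α=3/8: [1543/16, 3171/32, 1065/32]
= [96, 99, 33]

(0,0) stack=L1,L2,L3,L4,L5; from [0,0,0]:
+L1 (α=2/3) → [362/3, 114, 16]
+L2 (α=4/5) → [3374/15, 798/5, 108/5]
+L3 (α=2/3) → [8774/45, 926/5, 2618/15]
+L4 (α=0) → [8774/45, 926/5, 2618/15]
+L5 (α=1/5) → [45941/225, 4194/25, 14012/75]
= [204, 168, 187]

query (1,2) [L1,L2,L3,L4,L5] — begin 0,0,0
L1 α=3/4: [129/2, 39/4, 681/4]
L2 α=0: [129/2, 39/4, 681/4]
L3 α=4/5: [649/10, 27/4, 921/20]
L4 α=3/8: [1543/16, 3171/32, 1065/32]
L5 α=1/3: [2551/24, 1089/16, 2281/48]
→ [106, 68, 48]

query (0,2) [L1,L2,L3,L4] — begin 0,0,0
L1 α=5/8: [235/2, 1125/8, 60]
L2 α=0: [235/2, 1125/8, 60]
L3 α=1/3: [111, 1277/12, 91]
L4 α=1/2: [359/2, 1409/24, 127/2]
→ [180, 59, 64]

query (1,0) [L1,L2,L3,L4] — begin 0,0,0
L1 α=1/7: [29, 20, 110/7]
L2 α=1/2: [157/2, 26, 524/7]
L3 α=0: [157/2, 26, 524/7]
L4 α=2/5: [871/10, 70, 3182/35]
rounded: [87, 70, 91]

query (1,2) [L1,L2,L3,L4,L6,L7] — begin 0,0,0
after L1 α=3/4: [129/2, 39/4, 681/4]
after L2 α=0: [129/2, 39/4, 681/4]
after L3 α=4/5: [649/10, 27/4, 921/20]
after L4 α=3/8: [1543/16, 3171/32, 1065/32]
after L6 α=1/5: [2099/20, 5211/40, 2713/40]
after L7 α=3/4: [15119/80, 17451/160, 26833/160]
rounded: [189, 109, 168]

(0,2) stack=L1,L2,L3,L4,L6,L7; from [0,0,0]:
+L1 (α=5/8) → [235/2, 1125/8, 60]
+L2 (α=0) → [235/2, 1125/8, 60]
+L3 (α=1/3) → [111, 1277/12, 91]
+L4 (α=1/2) → [359/2, 1409/24, 127/2]
+L6 (α=1/2) → [711/4, 2585/48, 483/4]
+L7 (α=1/2) → [747/8, 11417/96, 1167/8]
→ [93, 119, 146]

(1,0) stack=L1,L2,L3,L4,L6,L7; from [0,0,0]:
+L1 (α=1/7) → [29, 20, 110/7]
+L2 (α=1/2) → [157/2, 26, 524/7]
+L3 (α=0) → [157/2, 26, 524/7]
+L4 (α=2/5) → [871/10, 70, 3182/35]
+L6 (α=2/3) → [597/10, 24, 6684/35]
+L7 (α=1/2) → [3017/20, 47/2, 11269/70]
rounded: [151, 24, 161]


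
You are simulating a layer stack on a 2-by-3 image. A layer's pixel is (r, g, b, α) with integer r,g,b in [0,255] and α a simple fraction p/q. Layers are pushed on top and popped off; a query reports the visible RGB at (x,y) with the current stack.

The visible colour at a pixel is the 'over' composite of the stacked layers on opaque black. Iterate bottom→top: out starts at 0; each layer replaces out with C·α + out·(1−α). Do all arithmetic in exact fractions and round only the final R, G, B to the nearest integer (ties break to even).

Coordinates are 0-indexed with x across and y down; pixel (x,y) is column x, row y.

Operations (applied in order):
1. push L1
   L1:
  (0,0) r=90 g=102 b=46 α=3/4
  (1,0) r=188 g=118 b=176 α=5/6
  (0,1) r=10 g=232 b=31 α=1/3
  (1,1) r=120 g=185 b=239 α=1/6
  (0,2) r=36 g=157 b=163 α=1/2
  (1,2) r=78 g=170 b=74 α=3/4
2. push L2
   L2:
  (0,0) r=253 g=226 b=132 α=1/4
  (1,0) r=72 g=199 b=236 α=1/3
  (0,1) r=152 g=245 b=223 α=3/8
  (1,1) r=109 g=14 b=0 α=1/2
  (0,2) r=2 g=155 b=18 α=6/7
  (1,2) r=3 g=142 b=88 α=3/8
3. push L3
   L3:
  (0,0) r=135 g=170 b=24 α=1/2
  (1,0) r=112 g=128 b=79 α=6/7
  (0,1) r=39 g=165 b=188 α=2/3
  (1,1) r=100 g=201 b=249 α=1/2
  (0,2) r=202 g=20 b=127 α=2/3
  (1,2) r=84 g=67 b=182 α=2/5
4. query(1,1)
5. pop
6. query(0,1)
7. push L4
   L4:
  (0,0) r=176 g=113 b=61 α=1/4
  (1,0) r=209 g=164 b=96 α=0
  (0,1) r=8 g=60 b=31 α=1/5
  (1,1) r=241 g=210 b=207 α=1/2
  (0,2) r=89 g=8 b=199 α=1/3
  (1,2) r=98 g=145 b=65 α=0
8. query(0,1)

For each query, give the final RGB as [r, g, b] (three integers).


query (1,1) [L1,L2,L3] — begin 0,0,0
after L1 α=1/6: [20, 185/6, 239/6]
after L2 α=1/2: [129/2, 269/12, 239/12]
after L3 α=1/2: [329/4, 2681/24, 3227/24]
→ [82, 112, 134]

at x=0,y=1 over L1,L2:
+L1 (α=1/3) → [10/3, 232/3, 31/3]
+L2 (α=3/8) → [709/12, 3365/24, 1081/12]
= [59, 140, 90]

(0,1) stack=L1,L2,L4; from [0,0,0]:
L1 α=1/3: [10/3, 232/3, 31/3]
L2 α=3/8: [709/12, 3365/24, 1081/12]
L4 α=1/5: [733/15, 745/6, 1174/15]
→ [49, 124, 78]


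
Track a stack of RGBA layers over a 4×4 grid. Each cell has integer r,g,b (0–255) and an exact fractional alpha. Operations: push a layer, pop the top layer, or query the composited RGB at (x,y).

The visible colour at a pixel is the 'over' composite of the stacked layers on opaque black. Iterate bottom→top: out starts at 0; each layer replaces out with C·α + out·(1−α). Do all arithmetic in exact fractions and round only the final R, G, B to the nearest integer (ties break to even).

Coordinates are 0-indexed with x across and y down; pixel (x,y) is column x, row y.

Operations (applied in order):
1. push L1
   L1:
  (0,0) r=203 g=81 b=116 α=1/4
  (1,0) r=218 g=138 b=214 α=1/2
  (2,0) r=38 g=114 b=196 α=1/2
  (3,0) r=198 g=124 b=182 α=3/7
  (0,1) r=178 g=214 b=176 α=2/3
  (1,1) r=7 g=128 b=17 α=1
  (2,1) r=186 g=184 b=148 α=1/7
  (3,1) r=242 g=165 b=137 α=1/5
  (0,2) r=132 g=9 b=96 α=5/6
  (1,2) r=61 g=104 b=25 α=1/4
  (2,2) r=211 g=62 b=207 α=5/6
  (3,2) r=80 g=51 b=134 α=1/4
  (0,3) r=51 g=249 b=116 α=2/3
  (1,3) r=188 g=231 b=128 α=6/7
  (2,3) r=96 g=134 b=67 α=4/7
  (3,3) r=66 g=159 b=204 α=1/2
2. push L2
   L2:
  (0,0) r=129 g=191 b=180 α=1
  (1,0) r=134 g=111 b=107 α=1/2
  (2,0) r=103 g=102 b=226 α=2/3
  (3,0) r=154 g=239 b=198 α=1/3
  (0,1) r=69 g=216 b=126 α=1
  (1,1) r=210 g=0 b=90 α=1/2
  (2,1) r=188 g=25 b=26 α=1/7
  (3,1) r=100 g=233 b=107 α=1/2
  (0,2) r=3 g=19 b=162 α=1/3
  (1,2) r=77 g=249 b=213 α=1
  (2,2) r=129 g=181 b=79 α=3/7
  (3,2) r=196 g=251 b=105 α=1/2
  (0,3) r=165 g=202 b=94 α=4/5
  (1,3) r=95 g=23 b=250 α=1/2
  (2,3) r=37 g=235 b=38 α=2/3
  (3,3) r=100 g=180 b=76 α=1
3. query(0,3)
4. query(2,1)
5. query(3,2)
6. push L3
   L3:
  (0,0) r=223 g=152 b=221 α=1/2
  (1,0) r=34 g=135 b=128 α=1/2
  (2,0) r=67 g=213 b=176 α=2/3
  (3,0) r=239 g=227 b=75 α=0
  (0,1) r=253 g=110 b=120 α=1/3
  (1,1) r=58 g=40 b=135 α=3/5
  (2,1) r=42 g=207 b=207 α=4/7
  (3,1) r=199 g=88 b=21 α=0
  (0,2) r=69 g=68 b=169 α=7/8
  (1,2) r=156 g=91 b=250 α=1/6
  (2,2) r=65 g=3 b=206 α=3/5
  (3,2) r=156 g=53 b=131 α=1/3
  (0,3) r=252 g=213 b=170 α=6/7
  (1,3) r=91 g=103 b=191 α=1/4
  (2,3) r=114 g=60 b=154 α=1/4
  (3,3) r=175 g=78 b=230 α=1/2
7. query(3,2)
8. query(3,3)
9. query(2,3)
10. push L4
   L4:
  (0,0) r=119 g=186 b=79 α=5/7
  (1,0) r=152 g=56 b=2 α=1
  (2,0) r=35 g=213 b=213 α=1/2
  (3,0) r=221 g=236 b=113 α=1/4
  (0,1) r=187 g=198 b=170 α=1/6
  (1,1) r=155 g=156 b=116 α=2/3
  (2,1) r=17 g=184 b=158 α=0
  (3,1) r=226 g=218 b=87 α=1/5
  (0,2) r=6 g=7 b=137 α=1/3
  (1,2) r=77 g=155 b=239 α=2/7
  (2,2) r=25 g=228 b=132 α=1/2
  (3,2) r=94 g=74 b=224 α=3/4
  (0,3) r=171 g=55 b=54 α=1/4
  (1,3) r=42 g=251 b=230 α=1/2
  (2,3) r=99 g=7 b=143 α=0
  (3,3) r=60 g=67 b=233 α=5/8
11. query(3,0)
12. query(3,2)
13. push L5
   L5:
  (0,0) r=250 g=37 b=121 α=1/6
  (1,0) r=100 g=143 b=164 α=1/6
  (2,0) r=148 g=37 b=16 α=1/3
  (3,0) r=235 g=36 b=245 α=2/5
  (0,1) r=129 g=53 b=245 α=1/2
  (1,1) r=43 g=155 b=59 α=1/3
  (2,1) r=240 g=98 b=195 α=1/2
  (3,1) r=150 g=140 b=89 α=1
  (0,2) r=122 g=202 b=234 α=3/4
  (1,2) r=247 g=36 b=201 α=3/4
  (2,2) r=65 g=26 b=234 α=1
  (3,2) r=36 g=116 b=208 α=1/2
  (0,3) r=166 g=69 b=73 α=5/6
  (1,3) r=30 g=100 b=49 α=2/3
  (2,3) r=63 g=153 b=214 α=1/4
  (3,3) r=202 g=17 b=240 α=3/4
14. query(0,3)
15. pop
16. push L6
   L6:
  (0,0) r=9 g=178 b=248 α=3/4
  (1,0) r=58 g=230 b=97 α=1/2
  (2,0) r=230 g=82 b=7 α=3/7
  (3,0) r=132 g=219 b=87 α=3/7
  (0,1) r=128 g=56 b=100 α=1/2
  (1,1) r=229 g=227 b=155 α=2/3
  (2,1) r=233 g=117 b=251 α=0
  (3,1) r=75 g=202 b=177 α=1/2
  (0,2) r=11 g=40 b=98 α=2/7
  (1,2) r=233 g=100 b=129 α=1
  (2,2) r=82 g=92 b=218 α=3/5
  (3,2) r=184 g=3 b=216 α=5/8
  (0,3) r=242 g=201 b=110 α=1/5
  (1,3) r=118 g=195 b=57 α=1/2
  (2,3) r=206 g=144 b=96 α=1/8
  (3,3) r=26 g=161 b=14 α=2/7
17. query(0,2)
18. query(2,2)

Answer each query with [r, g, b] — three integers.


(0,3) stack=L1,L2; from [0,0,0]:
+L1 (α=2/3) → [34, 166, 232/3]
+L2 (α=4/5) → [694/5, 974/5, 272/3]
rounded: [139, 195, 91]

at x=2,y=1 over L1,L2:
L1 α=1/7: [186/7, 184/7, 148/7]
L2 α=1/7: [2432/49, 1279/49, 1070/49]
= [50, 26, 22]

query (3,2) [L1,L2] — begin 0,0,0
after L1 α=1/4: [20, 51/4, 67/2]
after L2 α=1/2: [108, 1055/8, 277/4]
= [108, 132, 69]

(3,2) stack=L1,L2,L3; from [0,0,0]:
after L1 α=1/4: [20, 51/4, 67/2]
after L2 α=1/2: [108, 1055/8, 277/4]
after L3 α=1/3: [124, 1267/12, 539/6]
= [124, 106, 90]

(3,3) stack=L1,L2,L3; from [0,0,0]:
+L1 (α=1/2) → [33, 159/2, 102]
+L2 (α=1) → [100, 180, 76]
+L3 (α=1/2) → [275/2, 129, 153]
rounded: [138, 129, 153]

at x=2,y=3 over L1,L2,L3:
L1 α=4/7: [384/7, 536/7, 268/7]
L2 α=2/3: [902/21, 3826/21, 800/21]
L3 α=1/4: [425/7, 2123/14, 939/14]
= [61, 152, 67]

query (3,0) [L1,L2,L3,L4] — begin 0,0,0
after L1 α=3/7: [594/7, 372/7, 78]
after L2 α=1/3: [2266/21, 2417/21, 118]
after L3 α=0: [2266/21, 2417/21, 118]
after L4 α=1/4: [3813/28, 4069/28, 467/4]
= [136, 145, 117]

query (3,2) [L1,L2,L3,L4] — begin 0,0,0
L1 α=1/4: [20, 51/4, 67/2]
L2 α=1/2: [108, 1055/8, 277/4]
L3 α=1/3: [124, 1267/12, 539/6]
L4 α=3/4: [203/2, 3931/48, 4571/24]
= [102, 82, 190]

query (0,3) [L1,L2,L3,L4,L5] — begin 0,0,0
+L1 (α=2/3) → [34, 166, 232/3]
+L2 (α=4/5) → [694/5, 974/5, 272/3]
+L3 (α=6/7) → [8254/35, 1052/5, 476/3]
+L4 (α=1/4) → [30747/140, 3431/20, 265/2]
+L5 (α=5/6) → [146947/840, 10331/120, 995/12]
rounded: [175, 86, 83]

at x=0,y=2 over L1,L2,L3,L4,L6:
+L1 (α=5/6) → [110, 15/2, 80]
+L2 (α=1/3) → [223/3, 34/3, 322/3]
+L3 (α=7/8) → [209/3, 731/12, 3871/24]
+L4 (α=1/3) → [436/9, 773/18, 5515/36]
+L6 (α=2/7) → [2378/63, 5305/126, 34631/252]
rounded: [38, 42, 137]

at x=2,y=2 over L1,L2,L3,L4,L6:
+L1 (α=5/6) → [1055/6, 155/3, 345/2]
+L2 (α=3/7) → [3271/21, 2249/21, 927/7]
+L3 (α=3/5) → [10637/105, 4687/105, 1236/7]
+L4 (α=1/2) → [6631/105, 28627/210, 1080/7]
+L6 (α=3/5) → [39092/525, 57607/525, 6738/35]
= [74, 110, 193]


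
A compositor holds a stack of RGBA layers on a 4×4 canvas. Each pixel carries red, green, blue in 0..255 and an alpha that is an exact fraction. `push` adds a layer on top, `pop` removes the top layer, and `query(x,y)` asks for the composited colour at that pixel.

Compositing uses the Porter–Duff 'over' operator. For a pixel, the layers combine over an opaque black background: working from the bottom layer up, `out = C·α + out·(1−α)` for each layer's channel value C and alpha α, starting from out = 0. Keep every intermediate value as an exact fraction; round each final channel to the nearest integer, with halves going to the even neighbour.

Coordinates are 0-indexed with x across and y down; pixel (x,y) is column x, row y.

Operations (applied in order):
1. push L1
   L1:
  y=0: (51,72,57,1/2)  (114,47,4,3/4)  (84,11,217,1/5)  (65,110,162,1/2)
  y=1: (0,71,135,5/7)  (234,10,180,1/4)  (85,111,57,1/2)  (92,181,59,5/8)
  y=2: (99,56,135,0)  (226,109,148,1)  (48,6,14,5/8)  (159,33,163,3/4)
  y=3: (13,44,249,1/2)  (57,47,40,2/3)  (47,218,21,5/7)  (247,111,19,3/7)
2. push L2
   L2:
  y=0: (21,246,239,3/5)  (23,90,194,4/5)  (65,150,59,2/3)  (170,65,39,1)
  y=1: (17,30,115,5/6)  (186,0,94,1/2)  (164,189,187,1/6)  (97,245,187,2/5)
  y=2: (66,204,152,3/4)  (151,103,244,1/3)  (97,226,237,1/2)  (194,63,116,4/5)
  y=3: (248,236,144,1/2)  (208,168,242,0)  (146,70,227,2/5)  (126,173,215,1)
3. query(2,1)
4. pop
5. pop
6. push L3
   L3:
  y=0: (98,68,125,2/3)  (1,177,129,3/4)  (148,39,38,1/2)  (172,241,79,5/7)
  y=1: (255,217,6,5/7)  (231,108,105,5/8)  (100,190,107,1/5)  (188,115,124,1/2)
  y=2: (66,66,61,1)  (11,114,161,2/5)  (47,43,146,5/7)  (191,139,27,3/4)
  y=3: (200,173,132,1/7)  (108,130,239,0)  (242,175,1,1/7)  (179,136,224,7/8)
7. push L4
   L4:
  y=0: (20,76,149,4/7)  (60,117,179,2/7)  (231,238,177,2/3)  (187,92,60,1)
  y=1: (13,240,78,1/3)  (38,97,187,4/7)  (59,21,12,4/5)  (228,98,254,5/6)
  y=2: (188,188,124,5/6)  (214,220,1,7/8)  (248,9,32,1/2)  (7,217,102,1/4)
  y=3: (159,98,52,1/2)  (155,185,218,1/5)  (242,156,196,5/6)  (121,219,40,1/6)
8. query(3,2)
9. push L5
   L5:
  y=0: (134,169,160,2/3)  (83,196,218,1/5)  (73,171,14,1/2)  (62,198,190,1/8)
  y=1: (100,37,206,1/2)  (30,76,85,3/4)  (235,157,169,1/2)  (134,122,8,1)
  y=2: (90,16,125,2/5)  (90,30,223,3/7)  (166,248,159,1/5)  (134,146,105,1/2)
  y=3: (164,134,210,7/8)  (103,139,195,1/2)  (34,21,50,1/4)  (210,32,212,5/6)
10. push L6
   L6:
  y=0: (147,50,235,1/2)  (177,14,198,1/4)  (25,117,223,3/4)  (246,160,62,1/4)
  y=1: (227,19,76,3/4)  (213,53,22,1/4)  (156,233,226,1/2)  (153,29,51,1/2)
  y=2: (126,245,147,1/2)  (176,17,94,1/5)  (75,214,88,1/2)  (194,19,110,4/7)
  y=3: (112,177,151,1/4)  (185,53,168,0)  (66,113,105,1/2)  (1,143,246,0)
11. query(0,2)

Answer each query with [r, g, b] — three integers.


query (2,1) [L1,L2] — begin 0,0,0
after L1 α=1/2: [85/2, 111/2, 57/2]
after L2 α=1/6: [251/4, 311/4, 659/12]
→ [63, 78, 55]

(3,2) stack=L3,L4; from [0,0,0]:
L3 α=3/4: [573/4, 417/4, 81/4]
L4 α=1/4: [1747/16, 2119/16, 651/16]
= [109, 132, 41]

at x=0,y=2 over L3,L4,L5,L6:
L3 α=1: [66, 66, 61]
L4 α=5/6: [503/3, 503/3, 227/2]
L5 α=2/5: [683/5, 107, 1181/10]
L6 α=1/2: [1313/10, 176, 2651/20]
→ [131, 176, 133]
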